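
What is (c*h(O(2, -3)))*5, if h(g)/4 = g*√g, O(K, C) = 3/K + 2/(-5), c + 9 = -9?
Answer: -198*√110/5 ≈ -415.33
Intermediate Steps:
c = -18 (c = -9 - 9 = -18)
O(K, C) = -⅖ + 3/K (O(K, C) = 3/K + 2*(-⅕) = 3/K - ⅖ = -⅖ + 3/K)
h(g) = 4*g^(3/2) (h(g) = 4*(g*√g) = 4*g^(3/2))
(c*h(O(2, -3)))*5 = -72*(-⅖ + 3/2)^(3/2)*5 = -72*(11/10)^(3/2)*5 = -72*11*√110/100*5 = -198*√110/25*5 = -198*√110/5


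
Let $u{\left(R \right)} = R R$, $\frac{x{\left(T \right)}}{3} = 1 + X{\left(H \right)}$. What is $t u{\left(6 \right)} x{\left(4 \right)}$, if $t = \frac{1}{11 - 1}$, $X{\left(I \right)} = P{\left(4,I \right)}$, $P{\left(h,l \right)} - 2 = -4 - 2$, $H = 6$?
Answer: $- \frac{162}{5} \approx -32.4$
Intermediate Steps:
$P{\left(h,l \right)} = -4$ ($P{\left(h,l \right)} = 2 - 6 = -4$)
$X{\left(I \right)} = -4$
$x{\left(T \right)} = -9$ ($x{\left(T \right)} = 3 \left(1 - 4\right) = 3 \left(-3\right) = -9$)
$u{\left(R \right)} = R^{2}$
$t = \frac{1}{10} \approx 0.1$
$t u{\left(6 \right)} x{\left(4 \right)} = \frac{6^{2}}{10} \left(-9\right) = \frac{1}{10} \cdot 36 \left(-9\right) = \frac{18}{5} \left(-9\right) = - \frac{162}{5}$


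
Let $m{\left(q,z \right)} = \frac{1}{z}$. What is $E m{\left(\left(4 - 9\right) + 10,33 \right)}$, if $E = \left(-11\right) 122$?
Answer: $- \frac{122}{3} \approx -40.667$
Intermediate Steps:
$E = -1342$
$E m{\left(\left(4 - 9\right) + 10,33 \right)} = - \frac{1342}{33} = \left(-1342\right) \frac{1}{33} = - \frac{122}{3}$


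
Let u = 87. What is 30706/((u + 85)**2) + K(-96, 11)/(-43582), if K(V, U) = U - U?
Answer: 15353/14792 ≈ 1.0379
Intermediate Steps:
K(V, U) = 0
30706/((u + 85)**2) + K(-96, 11)/(-43582) = 30706/((87 + 85)**2) + 0/(-43582) = 30706/(172**2) + 0*(-1/43582) = 30706/29584 + 0 = 30706*(1/29584) + 0 = 15353/14792 + 0 = 15353/14792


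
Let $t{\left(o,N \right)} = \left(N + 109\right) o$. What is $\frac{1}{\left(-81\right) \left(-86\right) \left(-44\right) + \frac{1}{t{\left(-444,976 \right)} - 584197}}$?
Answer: $- \frac{1065937}{326713954249} \approx -3.2626 \cdot 10^{-6}$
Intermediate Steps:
$t{\left(o,N \right)} = o \left(109 + N\right)$ ($t{\left(o,N \right)} = \left(109 + N\right) o = o \left(109 + N\right)$)
$\frac{1}{\left(-81\right) \left(-86\right) \left(-44\right) + \frac{1}{t{\left(-444,976 \right)} - 584197}} = \frac{1}{\left(-81\right) \left(-86\right) \left(-44\right) + \frac{1}{- 444 \left(109 + 976\right) - 584197}} = \frac{1}{6966 \left(-44\right) + \frac{1}{\left(-444\right) 1085 - 584197}} = \frac{1}{-306504 + \frac{1}{-481740 - 584197}} = \frac{1}{-306504 + \frac{1}{-1065937}} = \frac{1}{-306504 - \frac{1}{1065937}} = \frac{1}{- \frac{326713954249}{1065937}} = - \frac{1065937}{326713954249}$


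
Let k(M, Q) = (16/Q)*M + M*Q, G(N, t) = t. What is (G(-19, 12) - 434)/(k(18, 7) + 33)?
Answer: -2954/1401 ≈ -2.1085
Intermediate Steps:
k(M, Q) = M*Q + 16*M/Q (k(M, Q) = 16*M/Q + M*Q = M*Q + 16*M/Q)
(G(-19, 12) - 434)/(k(18, 7) + 33) = (12 - 434)/(18*(16 + 7²)/7 + 33) = -422/(18*(⅐)*(16 + 49) + 33) = -422/(18*(⅐)*65 + 33) = -422/(1170/7 + 33) = -422/1401/7 = -422*7/1401 = -2954/1401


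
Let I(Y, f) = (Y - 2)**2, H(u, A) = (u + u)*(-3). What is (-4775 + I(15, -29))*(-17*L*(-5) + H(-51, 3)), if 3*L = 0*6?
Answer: -1409436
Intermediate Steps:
H(u, A) = -6*u (H(u, A) = (2*u)*(-3) = -6*u)
L = 0 (L = (0*6)/3 = (1/3)*0 = 0)
I(Y, f) = (-2 + Y)**2
(-4775 + I(15, -29))*(-17*L*(-5) + H(-51, 3)) = (-4775 + (-2 + 15)**2)*(-17*0*(-5) - 6*(-51)) = (-4775 + 13**2)*(0*(-5) + 306) = (-4775 + 169)*(0 + 306) = -4606*306 = -1409436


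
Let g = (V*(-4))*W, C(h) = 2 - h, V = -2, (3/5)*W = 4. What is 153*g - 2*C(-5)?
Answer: 8146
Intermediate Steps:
W = 20/3 (W = (5/3)*4 = 20/3 ≈ 6.6667)
g = 160/3 (g = -2*(-4)*(20/3) = 8*(20/3) = 160/3 ≈ 53.333)
153*g - 2*C(-5) = 153*(160/3) - 2*(2 - 1*(-5)) = 8160 - 2*(2 + 5) = 8160 - 2*7 = 8160 - 14 = 8146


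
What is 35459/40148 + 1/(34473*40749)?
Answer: 49810685522291/56397512640996 ≈ 0.88321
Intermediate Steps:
35459/40148 + 1/(34473*40749) = 35459*(1/40148) + (1/34473)*(1/40749) = 35459/40148 + 1/1404740277 = 49810685522291/56397512640996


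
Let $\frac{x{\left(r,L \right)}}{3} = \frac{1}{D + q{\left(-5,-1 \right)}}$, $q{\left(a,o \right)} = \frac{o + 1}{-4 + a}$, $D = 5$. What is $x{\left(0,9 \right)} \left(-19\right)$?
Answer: $- \frac{57}{5} \approx -11.4$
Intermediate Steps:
$q{\left(a,o \right)} = \frac{1 + o}{-4 + a}$
$x{\left(r,L \right)} = \frac{3}{5}$ ($x{\left(r,L \right)} = \frac{3}{5 + \frac{1 - 1}{-4 - 5}} = \frac{3}{5 + \frac{1}{-9} \cdot 0} = \frac{3}{5 - 0} = \frac{3}{5 + 0} = \frac{3}{5}$)
$x{\left(0,9 \right)} \left(-19\right) = \frac{3}{5} \left(-19\right) = - \frac{57}{5}$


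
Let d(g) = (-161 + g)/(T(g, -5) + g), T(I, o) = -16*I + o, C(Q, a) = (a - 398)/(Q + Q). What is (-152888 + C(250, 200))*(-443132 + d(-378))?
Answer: 8722780987527871/128750 ≈ 6.7750e+10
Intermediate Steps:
C(Q, a) = (-398 + a)/(2*Q) (C(Q, a) = (-398 + a)/((2*Q)) = (-398 + a)*(1/(2*Q)) = (-398 + a)/(2*Q))
T(I, o) = o - 16*I
d(g) = (-161 + g)/(-5 - 15*g) (d(g) = (-161 + g)/((-5 - 16*g) + g) = (-161 + g)/(-5 - 15*g))
(-152888 + C(250, 200))*(-443132 + d(-378)) = (-152888 + (½)*(-398 + 200)/250)*(-443132 + (161 - 1*(-378))/(5*(1 + 3*(-378)))) = (-152888 + (½)*(1/250)*(-198))*(-443132 + (161 + 378)/(5*(1 - 1134))) = (-152888 - 99/250)*(-443132 + (⅕)*539/(-1133)) = -38222099*(-443132 + (⅕)*(-1/1133)*539)/250 = -38222099*(-443132 - 49/515)/250 = -38222099/250*(-228213029/515) = 8722780987527871/128750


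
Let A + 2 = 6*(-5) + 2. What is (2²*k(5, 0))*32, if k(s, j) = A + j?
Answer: -3840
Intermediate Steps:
A = -30 (A = -2 + (6*(-5) + 2) = -2 + (-30 + 2) = -2 - 28 = -30)
k(s, j) = -30 + j
(2²*k(5, 0))*32 = (2²*(-30 + 0))*32 = (4*(-30))*32 = -120*32 = -3840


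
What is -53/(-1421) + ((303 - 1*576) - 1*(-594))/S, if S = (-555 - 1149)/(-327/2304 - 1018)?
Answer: 118913686723/619874304 ≈ 191.84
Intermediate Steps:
S = 1308672/781933 (S = -1704/(-327*1/2304 - 1018) = -1704/(-109/768 - 1018) = -1704/(-781933/768) = -1704*(-768/781933) = 1308672/781933 ≈ 1.6736)
-53/(-1421) + ((303 - 1*576) - 1*(-594))/S = -53/(-1421) + ((303 - 1*576) - 1*(-594))/(1308672/781933) = -53*(-1/1421) + ((303 - 576) + 594)*(781933/1308672) = 53/1421 + (-273 + 594)*(781933/1308672) = 53/1421 + 321*(781933/1308672) = 53/1421 + 83666831/436224 = 118913686723/619874304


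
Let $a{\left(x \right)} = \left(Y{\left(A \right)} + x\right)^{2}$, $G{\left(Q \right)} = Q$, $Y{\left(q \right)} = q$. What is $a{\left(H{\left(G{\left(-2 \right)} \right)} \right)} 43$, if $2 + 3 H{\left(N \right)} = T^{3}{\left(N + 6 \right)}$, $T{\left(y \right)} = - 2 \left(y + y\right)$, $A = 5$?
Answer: $79649803$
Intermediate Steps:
$T{\left(y \right)} = - 4 y$ ($T{\left(y \right)} = - 2 \cdot 2 y = - 4 y$)
$H{\left(N \right)} = - \frac{2}{3} + \frac{\left(-24 - 4 N\right)^{3}}{3}$ ($H{\left(N \right)} = - \frac{2}{3} + \frac{\left(- 4 \left(N + 6\right)\right)^{3}}{3} = - \frac{2}{3} + \frac{\left(- 4 \left(6 + N\right)\right)^{3}}{3} = - \frac{2}{3} + \frac{\left(-24 - 4 N\right)^{3}}{3}$)
$a{\left(x \right)} = \left(5 + x\right)^{2}$
$a{\left(H{\left(G{\left(-2 \right)} \right)} \right)} 43 = \left(5 + \left(- \frac{2}{3} + \frac{64 \left(-6 - -2\right)^{3}}{3}\right)\right)^{2} \cdot 43 = \left(5 + \left(- \frac{2}{3} + \frac{64 \left(-6 + 2\right)^{3}}{3}\right)\right)^{2} \cdot 43 = \left(5 + \left(- \frac{2}{3} + \frac{64 \left(-4\right)^{3}}{3}\right)\right)^{2} \cdot 43 = \left(5 + \left(- \frac{2}{3} + \frac{64}{3} \left(-64\right)\right)\right)^{2} \cdot 43 = \left(5 - 1366\right)^{2} \cdot 43 = \left(-1361\right)^{2} \cdot 43 = 1852321 \cdot 43 = 79649803$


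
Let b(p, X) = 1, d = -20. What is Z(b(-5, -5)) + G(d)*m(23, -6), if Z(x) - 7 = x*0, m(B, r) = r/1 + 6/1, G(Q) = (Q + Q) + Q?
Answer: 7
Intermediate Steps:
G(Q) = 3*Q (G(Q) = 2*Q + Q = 3*Q)
m(B, r) = 6 + r (m(B, r) = r*1 + 6*1 = r + 6 = 6 + r)
Z(x) = 7 (Z(x) = 7 + x*0 = 7 + 0 = 7)
Z(b(-5, -5)) + G(d)*m(23, -6) = 7 + (3*(-20))*(6 - 6) = 7 - 60*0 = 7 + 0 = 7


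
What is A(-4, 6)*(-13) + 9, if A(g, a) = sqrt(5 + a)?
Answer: 9 - 13*sqrt(11) ≈ -34.116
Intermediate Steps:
A(-4, 6)*(-13) + 9 = sqrt(5 + 6)*(-13) + 9 = sqrt(11)*(-13) + 9 = -13*sqrt(11) + 9 = 9 - 13*sqrt(11)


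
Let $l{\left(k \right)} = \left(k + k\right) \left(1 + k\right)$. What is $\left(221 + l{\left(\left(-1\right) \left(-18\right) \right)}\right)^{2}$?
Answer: $819025$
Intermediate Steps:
$l{\left(k \right)} = 2 k \left(1 + k\right)$
$\left(221 + l{\left(\left(-1\right) \left(-18\right) \right)}\right)^{2} = \left(221 + 2 \left(\left(-1\right) \left(-18\right)\right) \left(1 - -18\right)\right)^{2} = \left(221 + 2 \cdot 18 \left(1 + 18\right)\right)^{2} = \left(221 + 2 \cdot 18 \cdot 19\right)^{2} = \left(221 + 684\right)^{2} = 905^{2} = 819025$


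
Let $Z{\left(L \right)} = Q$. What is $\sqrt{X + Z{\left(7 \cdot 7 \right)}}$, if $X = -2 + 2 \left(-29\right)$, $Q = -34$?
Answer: $i \sqrt{94} \approx 9.6954 i$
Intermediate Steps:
$Z{\left(L \right)} = -34$
$X = -60$ ($X = -2 - 58 = -60$)
$\sqrt{X + Z{\left(7 \cdot 7 \right)}} = \sqrt{-60 - 34} = \sqrt{-94} = i \sqrt{94}$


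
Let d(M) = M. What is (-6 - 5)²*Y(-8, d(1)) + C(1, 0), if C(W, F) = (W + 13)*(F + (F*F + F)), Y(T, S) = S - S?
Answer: 0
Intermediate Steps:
Y(T, S) = 0
C(W, F) = (13 + W)*(F² + 2*F) (C(W, F) = (13 + W)*(F + (F² + F)) = (13 + W)*(F + (F + F²)) = (13 + W)*(F² + 2*F))
(-6 - 5)²*Y(-8, d(1)) + C(1, 0) = (-6 - 5)²*0 + 0*(26 + 2*1 + 13*0 + 0*1) = (-11)²*0 + 0*(26 + 2 + 0 + 0) = 121*0 + 0*28 = 0 + 0 = 0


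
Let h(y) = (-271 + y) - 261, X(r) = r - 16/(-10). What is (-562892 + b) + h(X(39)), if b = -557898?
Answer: -5606407/5 ≈ -1.1213e+6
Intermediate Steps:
X(r) = 8/5 + r (X(r) = r - 16*(-⅒) = r + 8/5 = 8/5 + r)
h(y) = -532 + y
(-562892 + b) + h(X(39)) = (-562892 - 557898) + (-532 + (8/5 + 39)) = -1120790 + (-532 + 203/5) = -1120790 - 2457/5 = -5606407/5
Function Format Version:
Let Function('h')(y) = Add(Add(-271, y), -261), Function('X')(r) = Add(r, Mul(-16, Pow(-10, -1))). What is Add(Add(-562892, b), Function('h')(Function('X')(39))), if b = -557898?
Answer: Rational(-5606407, 5) ≈ -1.1213e+6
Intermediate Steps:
Function('X')(r) = Add(Rational(8, 5), r) (Function('X')(r) = Add(r, Mul(-16, Rational(-1, 10))) = Add(r, Rational(8, 5)) = Add(Rational(8, 5), r))
Function('h')(y) = Add(-532, y)
Add(Add(-562892, b), Function('h')(Function('X')(39))) = Add(Add(-562892, -557898), Add(-532, Add(Rational(8, 5), 39))) = Add(-1120790, Add(-532, Rational(203, 5))) = Add(-1120790, Rational(-2457, 5)) = Rational(-5606407, 5)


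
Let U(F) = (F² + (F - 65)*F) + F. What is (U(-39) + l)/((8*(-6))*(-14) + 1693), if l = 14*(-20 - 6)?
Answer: 5174/2365 ≈ 2.1877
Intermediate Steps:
U(F) = F + F² + F*(-65 + F) (U(F) = (F² + (-65 + F)*F) + F = (F² + F*(-65 + F)) + F = F + F² + F*(-65 + F))
l = -364 (l = 14*(-26) = -364)
(U(-39) + l)/((8*(-6))*(-14) + 1693) = (2*(-39)*(-32 - 39) - 364)/((8*(-6))*(-14) + 1693) = (2*(-39)*(-71) - 364)/(-48*(-14) + 1693) = (5538 - 364)/(672 + 1693) = 5174/2365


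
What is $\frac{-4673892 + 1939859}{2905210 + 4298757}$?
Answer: $- \frac{2734033}{7203967} \approx -0.37952$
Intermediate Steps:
$\frac{-4673892 + 1939859}{2905210 + 4298757} = - \frac{2734033}{7203967}$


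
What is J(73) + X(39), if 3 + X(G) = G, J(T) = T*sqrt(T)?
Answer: 36 + 73*sqrt(73) ≈ 659.71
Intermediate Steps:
J(T) = T**(3/2)
X(G) = -3 + G
J(73) + X(39) = 73**(3/2) + (-3 + 39) = 73*sqrt(73) + 36 = 36 + 73*sqrt(73)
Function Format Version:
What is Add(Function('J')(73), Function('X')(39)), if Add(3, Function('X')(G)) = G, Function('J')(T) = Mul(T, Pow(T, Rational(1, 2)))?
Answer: Add(36, Mul(73, Pow(73, Rational(1, 2)))) ≈ 659.71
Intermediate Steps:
Function('J')(T) = Pow(T, Rational(3, 2))
Function('X')(G) = Add(-3, G)
Add(Function('J')(73), Function('X')(39)) = Add(Pow(73, Rational(3, 2)), Add(-3, 39)) = Add(Mul(73, Pow(73, Rational(1, 2))), 36) = Add(36, Mul(73, Pow(73, Rational(1, 2))))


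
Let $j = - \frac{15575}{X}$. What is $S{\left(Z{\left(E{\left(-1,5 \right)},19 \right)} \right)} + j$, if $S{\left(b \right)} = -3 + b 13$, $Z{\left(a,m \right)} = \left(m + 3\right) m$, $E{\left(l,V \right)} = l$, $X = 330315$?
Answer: $\frac{358785038}{66063} \approx 5431.0$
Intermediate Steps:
$Z{\left(a,m \right)} = m \left(3 + m\right)$ ($Z{\left(a,m \right)} = \left(3 + m\right) m = m \left(3 + m\right)$)
$S{\left(b \right)} = -3 + 13 b$
$j = - \frac{3115}{66063}$ ($j = - \frac{15575}{330315} = \left(-15575\right) \frac{1}{330315} = - \frac{3115}{66063} \approx -0.047152$)
$S{\left(Z{\left(E{\left(-1,5 \right)},19 \right)} \right)} + j = \left(-3 + 13 \cdot 19 \left(3 + 19\right)\right) - \frac{3115}{66063} = \left(-3 + 13 \cdot 19 \cdot 22\right) - \frac{3115}{66063} = \left(-3 + 13 \cdot 418\right) - \frac{3115}{66063} = \left(-3 + 5434\right) - \frac{3115}{66063} = 5431 - \frac{3115}{66063} = \frac{358785038}{66063}$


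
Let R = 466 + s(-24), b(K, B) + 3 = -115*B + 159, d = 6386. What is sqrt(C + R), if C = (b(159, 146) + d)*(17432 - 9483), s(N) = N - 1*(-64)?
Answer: I*sqrt(81460846) ≈ 9025.6*I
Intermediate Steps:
s(N) = 64 + N (s(N) = N + 64 = 64 + N)
b(K, B) = 156 - 115*B (b(K, B) = -3 + (-115*B + 159) = -3 + (159 - 115*B) = 156 - 115*B)
R = 506 (R = 466 + (64 - 24) = 466 + 40 = 506)
C = -81461352 (C = ((156 - 115*146) + 6386)*(17432 - 9483) = ((156 - 16790) + 6386)*7949 = (-16634 + 6386)*7949 = -10248*7949 = -81461352)
sqrt(C + R) = sqrt(-81461352 + 506) = sqrt(-81460846) = I*sqrt(81460846)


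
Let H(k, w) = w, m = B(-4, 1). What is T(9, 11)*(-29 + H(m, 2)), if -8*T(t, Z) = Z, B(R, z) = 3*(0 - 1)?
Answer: 297/8 ≈ 37.125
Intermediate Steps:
B(R, z) = -3 (B(R, z) = 3*(-1) = -3)
m = -3
T(t, Z) = -Z/8
T(9, 11)*(-29 + H(m, 2)) = (-⅛*11)*(-29 + 2) = -11/8*(-27) = 297/8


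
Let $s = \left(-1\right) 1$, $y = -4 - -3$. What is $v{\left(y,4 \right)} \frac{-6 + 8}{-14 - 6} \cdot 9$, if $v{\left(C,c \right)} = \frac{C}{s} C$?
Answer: $\frac{9}{10} \approx 0.9$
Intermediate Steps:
$y = -1$ ($y = -4 + 3 = -1$)
$s = -1$
$v{\left(C,c \right)} = - C^{2}$ ($v{\left(C,c \right)} = \frac{C}{-1} C = C \left(-1\right) C = - C C = - C^{2}$)
$v{\left(y,4 \right)} \frac{-6 + 8}{-14 - 6} \cdot 9 = - \left(-1\right)^{2} \frac{-6 + 8}{-14 - 6} \cdot 9 = \left(-1\right) 1 \frac{2}{-20} \cdot 9 = - \frac{2 \left(-1\right)}{20} \cdot 9 = \left(-1\right) \left(- \frac{1}{10}\right) 9 = \frac{1}{10} \cdot 9 = \frac{9}{10}$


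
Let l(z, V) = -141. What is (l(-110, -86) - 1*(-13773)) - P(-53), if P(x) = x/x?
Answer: 13631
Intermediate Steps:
P(x) = 1
(l(-110, -86) - 1*(-13773)) - P(-53) = (-141 - 1*(-13773)) - 1*1 = (-141 + 13773) - 1 = 13632 - 1 = 13631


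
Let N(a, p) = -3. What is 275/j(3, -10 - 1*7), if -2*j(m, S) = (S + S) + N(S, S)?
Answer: 550/37 ≈ 14.865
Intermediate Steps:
j(m, S) = 3/2 - S (j(m, S) = -((S + S) - 3)/2 = -(2*S - 3)/2 = -(-3 + 2*S)/2 = 3/2 - S)
275/j(3, -10 - 1*7) = 275/(3/2 - (-10 - 1*7)) = 275/(3/2 - (-10 - 7)) = 275/(3/2 - 1*(-17)) = 275/(3/2 + 17) = 275/(37/2) = 275*(2/37) = 550/37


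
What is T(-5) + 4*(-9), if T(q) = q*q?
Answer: -11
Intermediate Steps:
T(q) = q²
T(-5) + 4*(-9) = (-5)² + 4*(-9) = 25 - 36 = -11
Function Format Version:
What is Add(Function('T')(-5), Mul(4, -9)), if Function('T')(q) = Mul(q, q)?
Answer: -11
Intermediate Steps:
Function('T')(q) = Pow(q, 2)
Add(Function('T')(-5), Mul(4, -9)) = Add(Pow(-5, 2), Mul(4, -9)) = Add(25, -36) = -11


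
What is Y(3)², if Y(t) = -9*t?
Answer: 729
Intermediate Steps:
Y(3)² = (-9*3)² = (-27)² = 729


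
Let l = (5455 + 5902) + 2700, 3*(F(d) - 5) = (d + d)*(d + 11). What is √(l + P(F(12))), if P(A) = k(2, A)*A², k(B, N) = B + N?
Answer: 4*√427298 ≈ 2614.7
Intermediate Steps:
F(d) = 5 + 2*d*(11 + d)/3 (F(d) = 5 + ((d + d)*(d + 11))/3 = 5 + ((2*d)*(11 + d))/3 = 5 + (2*d*(11 + d))/3 = 5 + 2*d*(11 + d)/3)
P(A) = A²*(2 + A) (P(A) = (2 + A)*A² = A²*(2 + A))
l = 14057 (l = 11357 + 2700 = 14057)
√(l + P(F(12))) = √(14057 + (5 + (⅔)*12² + (22/3)*12)²*(2 + (5 + (⅔)*12² + (22/3)*12))) = √(14057 + (5 + (⅔)*144 + 88)²*(2 + (5 + (⅔)*144 + 88))) = √(14057 + (5 + 96 + 88)²*(2 + (5 + 96 + 88))) = √(14057 + 189²*(2 + 189)) = √(14057 + 35721*191) = √(14057 + 6822711) = √6836768 = 4*√427298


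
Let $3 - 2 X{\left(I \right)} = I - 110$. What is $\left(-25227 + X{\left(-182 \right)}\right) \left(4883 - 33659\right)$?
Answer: $721687692$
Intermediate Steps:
$X{\left(I \right)} = \frac{113}{2} - \frac{I}{2}$ ($X{\left(I \right)} = \frac{3}{2} - \frac{I - 110}{2} = \frac{3}{2} - \frac{-110 + I}{2} = \frac{3}{2} - \left(-55 + \frac{I}{2}\right) = \frac{113}{2} - \frac{I}{2}$)
$\left(-25227 + X{\left(-182 \right)}\right) \left(4883 - 33659\right) = \left(-25227 + \left(\frac{113}{2} - -91\right)\right) \left(4883 - 33659\right) = \left(-25227 + \left(\frac{113}{2} + 91\right)\right) \left(-28776\right) = \left(-25227 + \frac{295}{2}\right) \left(-28776\right) = \left(- \frac{50159}{2}\right) \left(-28776\right) = 721687692$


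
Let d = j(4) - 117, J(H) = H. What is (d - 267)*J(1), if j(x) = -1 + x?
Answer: -381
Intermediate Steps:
d = -114 (d = (-1 + 4) - 117 = 3 - 117 = -114)
(d - 267)*J(1) = (-114 - 267)*1 = -381*1 = -381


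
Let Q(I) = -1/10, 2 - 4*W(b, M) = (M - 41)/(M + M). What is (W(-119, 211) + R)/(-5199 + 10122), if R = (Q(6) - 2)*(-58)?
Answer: 515681/20775060 ≈ 0.024822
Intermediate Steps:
W(b, M) = 1/2 - (-41 + M)/(8*M) (W(b, M) = 1/2 - (M - 41)/(4*(M + M)) = 1/2 - (-41 + M)/(4*(2*M)) = 1/2 - (-41 + M)*1/(2*M)/4 = 1/2 - (-41 + M)/(8*M))
Q(I) = -1/10 (Q(I) = -1*1/10 = -1/10)
R = 609/5 (R = (-1/10 - 2)*(-58) = -21/10*(-58) = 609/5 ≈ 121.80)
(W(-119, 211) + R)/(-5199 + 10122) = ((1/8)*(41 + 3*211)/211 + 609/5)/(-5199 + 10122) = ((1/8)*(1/211)*(41 + 633) + 609/5)/4923 = ((1/8)*(1/211)*674 + 609/5)*(1/4923) = (337/844 + 609/5)*(1/4923) = (515681/4220)*(1/4923) = 515681/20775060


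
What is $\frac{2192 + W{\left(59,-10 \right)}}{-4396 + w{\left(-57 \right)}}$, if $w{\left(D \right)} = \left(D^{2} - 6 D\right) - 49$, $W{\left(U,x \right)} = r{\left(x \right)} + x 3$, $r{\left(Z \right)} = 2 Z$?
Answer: $- \frac{153}{61} \approx -2.5082$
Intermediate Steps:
$W{\left(U,x \right)} = 5 x$ ($W{\left(U,x \right)} = 2 x + x 3 = 2 x + 3 x = 5 x$)
$w{\left(D \right)} = -49 + D^{2} - 6 D$
$\frac{2192 + W{\left(59,-10 \right)}}{-4396 + w{\left(-57 \right)}} = \frac{2192 + 5 \left(-10\right)}{-4396 - \left(-293 - 3249\right)} = \frac{2192 - 50}{-4396 + \left(-49 + 3249 + 342\right)} = \frac{2142}{-4396 + 3542} = \frac{2142}{-854} = 2142 \left(- \frac{1}{854}\right) = - \frac{153}{61}$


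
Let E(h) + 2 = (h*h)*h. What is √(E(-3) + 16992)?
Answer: √16963 ≈ 130.24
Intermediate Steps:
E(h) = -2 + h³ (E(h) = -2 + (h*h)*h = -2 + h²*h = -2 + h³)
√(E(-3) + 16992) = √((-2 + (-3)³) + 16992) = √((-2 - 27) + 16992) = √(-29 + 16992) = √16963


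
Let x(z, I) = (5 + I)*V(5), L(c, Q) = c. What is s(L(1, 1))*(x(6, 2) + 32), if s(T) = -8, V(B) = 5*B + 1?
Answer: -1712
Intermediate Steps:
V(B) = 1 + 5*B
x(z, I) = 130 + 26*I (x(z, I) = (5 + I)*(1 + 5*5) = (5 + I)*(1 + 25) = (5 + I)*26 = 130 + 26*I)
s(L(1, 1))*(x(6, 2) + 32) = -8*((130 + 26*2) + 32) = -8*((130 + 52) + 32) = -8*(182 + 32) = -8*214 = -1712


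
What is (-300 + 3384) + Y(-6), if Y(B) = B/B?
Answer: 3085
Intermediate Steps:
Y(B) = 1
(-300 + 3384) + Y(-6) = (-300 + 3384) + 1 = 3084 + 1 = 3085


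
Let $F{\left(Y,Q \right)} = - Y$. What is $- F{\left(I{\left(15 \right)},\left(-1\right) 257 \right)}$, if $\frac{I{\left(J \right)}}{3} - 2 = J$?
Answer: $51$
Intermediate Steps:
$I{\left(J \right)} = 6 + 3 J$
$- F{\left(I{\left(15 \right)},\left(-1\right) 257 \right)} = - \left(-1\right) \left(6 + 3 \cdot 15\right) = - \left(-1\right) \left(6 + 45\right) = - \left(-1\right) 51 = \left(-1\right) \left(-51\right) = 51$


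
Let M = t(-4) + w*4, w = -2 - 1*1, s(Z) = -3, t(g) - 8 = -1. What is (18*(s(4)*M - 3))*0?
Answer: 0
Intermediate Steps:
t(g) = 7 (t(g) = 8 - 1 = 7)
w = -3 (w = -2 - 1 = -3)
M = -5 (M = 7 - 3*4 = 7 - 12 = -5)
(18*(s(4)*M - 3))*0 = (18*(-3*(-5) - 3))*0 = (18*(15 - 3))*0 = (18*12)*0 = 216*0 = 0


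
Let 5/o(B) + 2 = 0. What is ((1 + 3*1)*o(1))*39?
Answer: -390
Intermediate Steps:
o(B) = -5/2 (o(B) = 5/(-2 + 0) = 5/(-2) = 5*(-1/2) = -5/2)
((1 + 3*1)*o(1))*39 = ((1 + 3*1)*(-5/2))*39 = ((1 + 3)*(-5/2))*39 = (4*(-5/2))*39 = -10*39 = -390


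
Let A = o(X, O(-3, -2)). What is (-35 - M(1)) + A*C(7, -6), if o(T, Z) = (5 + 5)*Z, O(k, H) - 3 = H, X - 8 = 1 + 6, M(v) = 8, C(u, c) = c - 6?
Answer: -163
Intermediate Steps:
C(u, c) = -6 + c
X = 15 (X = 8 + (1 + 6) = 8 + 7 = 15)
O(k, H) = 3 + H
o(T, Z) = 10*Z
A = 10 (A = 10*(3 - 2) = 10*1 = 10)
(-35 - M(1)) + A*C(7, -6) = (-35 - 1*8) + 10*(-6 - 6) = (-35 - 8) + 10*(-12) = -43 - 120 = -163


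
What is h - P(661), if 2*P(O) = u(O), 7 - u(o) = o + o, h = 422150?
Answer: 845615/2 ≈ 4.2281e+5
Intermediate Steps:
u(o) = 7 - 2*o (u(o) = 7 - (o + o) = 7 - 2*o)
P(O) = 7/2 - O (P(O) = (7 - 2*O)/2 = 7/2 - O)
h - P(661) = 422150 - (7/2 - 1*661) = 422150 - (7/2 - 661) = 422150 - 1*(-1315/2) = 422150 + 1315/2 = 845615/2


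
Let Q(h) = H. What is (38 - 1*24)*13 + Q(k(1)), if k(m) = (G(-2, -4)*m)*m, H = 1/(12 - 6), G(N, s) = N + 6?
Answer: 1093/6 ≈ 182.17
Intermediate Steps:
G(N, s) = 6 + N
H = ⅙ (H = 1/6 = ⅙ ≈ 0.16667)
k(m) = 4*m² (k(m) = ((6 - 2)*m)*m = (4*m)*m = 4*m²)
Q(h) = ⅙
(38 - 1*24)*13 + Q(k(1)) = (38 - 1*24)*13 + ⅙ = (38 - 24)*13 + ⅙ = 14*13 + ⅙ = 182 + ⅙ = 1093/6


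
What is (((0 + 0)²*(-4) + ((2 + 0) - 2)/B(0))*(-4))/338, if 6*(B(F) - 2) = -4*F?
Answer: 0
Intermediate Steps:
B(F) = 2 - 2*F/3 (B(F) = 2 + (-4*F)/6 = 2 - 2*F/3)
(((0 + 0)²*(-4) + ((2 + 0) - 2)/B(0))*(-4))/338 = (((0 + 0)²*(-4) + ((2 + 0) - 2)/(2 - ⅔*0))*(-4))/338 = ((0²*(-4) + (2 - 2)/(2 + 0))*(-4))*(1/338) = ((0*(-4) + 0/2)*(-4))*(1/338) = ((0 + 0*(½))*(-4))*(1/338) = ((0 + 0)*(-4))*(1/338) = (0*(-4))*(1/338) = 0*(1/338) = 0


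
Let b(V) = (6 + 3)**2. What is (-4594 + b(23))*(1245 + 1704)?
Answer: -13308837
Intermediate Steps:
b(V) = 81 (b(V) = 9**2 = 81)
(-4594 + b(23))*(1245 + 1704) = (-4594 + 81)*(1245 + 1704) = -4513*2949 = -13308837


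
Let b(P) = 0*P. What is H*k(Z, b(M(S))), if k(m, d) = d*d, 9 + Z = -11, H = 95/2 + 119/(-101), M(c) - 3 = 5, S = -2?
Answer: 0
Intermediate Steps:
M(c) = 8 (M(c) = 3 + 5 = 8)
b(P) = 0
H = 9357/202 (H = 95*(½) + 119*(-1/101) = 95/2 - 119/101 = 9357/202 ≈ 46.322)
Z = -20 (Z = -9 - 11 = -20)
k(m, d) = d²
H*k(Z, b(M(S))) = (9357/202)*0² = (9357/202)*0 = 0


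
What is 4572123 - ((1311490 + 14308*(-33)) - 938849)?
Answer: 4671646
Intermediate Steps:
4572123 - ((1311490 + 14308*(-33)) - 938849) = 4572123 - ((1311490 - 472164) - 938849) = 4572123 - (839326 - 938849) = 4572123 - 1*(-99523) = 4572123 + 99523 = 4671646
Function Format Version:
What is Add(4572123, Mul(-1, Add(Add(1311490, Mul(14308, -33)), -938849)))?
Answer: 4671646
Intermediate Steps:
Add(4572123, Mul(-1, Add(Add(1311490, Mul(14308, -33)), -938849))) = Add(4572123, Mul(-1, Add(Add(1311490, -472164), -938849))) = Add(4572123, Mul(-1, Add(839326, -938849))) = Add(4572123, Mul(-1, -99523)) = Add(4572123, 99523) = 4671646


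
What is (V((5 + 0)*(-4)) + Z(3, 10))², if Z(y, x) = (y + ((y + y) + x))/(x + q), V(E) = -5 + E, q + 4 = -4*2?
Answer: 4761/4 ≈ 1190.3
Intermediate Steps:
q = -12 (q = -4 - 4*2 = -4 - 8 = -12)
Z(y, x) = (x + 3*y)/(-12 + x) (Z(y, x) = (y + ((y + y) + x))/(x - 12) = (y + (2*y + x))/(-12 + x) = (y + (x + 2*y))/(-12 + x) = (x + 3*y)/(-12 + x))
(V((5 + 0)*(-4)) + Z(3, 10))² = ((-5 + (5 + 0)*(-4)) + (10 + 3*3)/(-12 + 10))² = ((-5 + 5*(-4)) + (10 + 9)/(-2))² = ((-5 - 20) - ½*19)² = (-25 - 19/2)² = (-69/2)² = 4761/4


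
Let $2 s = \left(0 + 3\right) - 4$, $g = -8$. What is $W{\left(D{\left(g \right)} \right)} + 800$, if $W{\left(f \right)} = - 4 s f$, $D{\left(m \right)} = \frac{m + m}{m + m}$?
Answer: $802$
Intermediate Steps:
$s = - \frac{1}{2}$ ($s = \frac{\left(0 + 3\right) - 4}{2} = \frac{3 - 4}{2} = \frac{1}{2} \left(-1\right) = - \frac{1}{2} \approx -0.5$)
$D{\left(m \right)} = 1$ ($D{\left(m \right)} = \frac{2 m}{2 m} = 2 m \frac{1}{2 m} = 1$)
$W{\left(f \right)} = 2 f$ ($W{\left(f \right)} = \left(-4\right) \left(- \frac{1}{2}\right) f = 2 f$)
$W{\left(D{\left(g \right)} \right)} + 800 = 2 \cdot 1 + 800 = 2 + 800 = 802$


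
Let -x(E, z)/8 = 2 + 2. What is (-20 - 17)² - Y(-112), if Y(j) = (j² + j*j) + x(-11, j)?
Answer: -23687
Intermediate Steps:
x(E, z) = -32 (x(E, z) = -8*(2 + 2) = -8*4 = -32)
Y(j) = -32 + 2*j² (Y(j) = (j² + j*j) - 32 = (j² + j²) - 32 = 2*j² - 32 = -32 + 2*j²)
(-20 - 17)² - Y(-112) = (-20 - 17)² - (-32 + 2*(-112)²) = (-37)² - (-32 + 2*12544) = 1369 - (-32 + 25088) = 1369 - 1*25056 = 1369 - 25056 = -23687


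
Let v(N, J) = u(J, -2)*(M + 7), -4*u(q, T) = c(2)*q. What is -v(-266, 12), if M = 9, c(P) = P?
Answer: 96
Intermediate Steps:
u(q, T) = -q/2
v(N, J) = -8*J (v(N, J) = (-J/2)*(9 + 7) = -J/2*16 = -8*J)
-v(-266, 12) = -(-8)*12 = -1*(-96) = 96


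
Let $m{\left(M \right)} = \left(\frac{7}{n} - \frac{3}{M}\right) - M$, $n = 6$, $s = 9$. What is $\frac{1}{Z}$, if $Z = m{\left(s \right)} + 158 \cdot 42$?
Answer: $\frac{6}{39767} \approx 0.00015088$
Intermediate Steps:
$m{\left(M \right)} = \frac{7}{6} - M - \frac{3}{M}$ ($m{\left(M \right)} = \left(\frac{7}{6} - \frac{3}{M}\right) - M = \frac{7}{6} - M - \frac{3}{M}$)
$Z = \frac{39767}{6}$ ($Z = \left(\frac{7}{6} - 9 - \frac{3}{9}\right) + 158 \cdot 42 = \left(\frac{7}{6} - 9 - \frac{1}{3}\right) + 6636 = - \frac{49}{6} + 6636 = \frac{39767}{6} \approx 6627.8$)
$\frac{1}{Z} = \frac{1}{\frac{39767}{6}} = \frac{6}{39767}$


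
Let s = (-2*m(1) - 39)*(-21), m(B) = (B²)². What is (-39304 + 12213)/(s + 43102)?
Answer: -27091/43963 ≈ -0.61622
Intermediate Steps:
m(B) = B⁴
s = 861 (s = (-2*1⁴ - 39)*(-21) = (-2*1 - 39)*(-21) = (-2 - 39)*(-21) = -41*(-21) = 861)
(-39304 + 12213)/(s + 43102) = (-39304 + 12213)/(861 + 43102) = -27091/43963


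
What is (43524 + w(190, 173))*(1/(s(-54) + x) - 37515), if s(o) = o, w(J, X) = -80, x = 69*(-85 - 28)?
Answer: -12795572876104/7851 ≈ -1.6298e+9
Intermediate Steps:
x = -7797 (x = 69*(-113) = -7797)
(43524 + w(190, 173))*(1/(s(-54) + x) - 37515) = (43524 - 80)*(1/(-54 - 7797) - 37515) = 43444*(1/(-7851) - 37515) = 43444*(-1/7851 - 37515) = 43444*(-294530266/7851) = -12795572876104/7851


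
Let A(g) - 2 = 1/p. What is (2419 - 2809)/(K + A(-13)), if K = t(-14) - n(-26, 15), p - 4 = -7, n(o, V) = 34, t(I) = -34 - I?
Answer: 1170/157 ≈ 7.4522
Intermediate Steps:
p = -3 (p = 4 - 7 = -3)
K = -54 (K = (-34 - 1*(-14)) - 1*34 = (-34 + 14) - 34 = -20 - 34 = -54)
A(g) = 5/3 (A(g) = 2 + 1/(-3) = 2 - ⅓ = 5/3)
(2419 - 2809)/(K + A(-13)) = (2419 - 2809)/(-54 + 5/3) = -390/(-157/3) = -390*(-3/157) = 1170/157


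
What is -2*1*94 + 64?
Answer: -124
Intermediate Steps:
-2*1*94 + 64 = -2*94 + 64 = -188 + 64 = -124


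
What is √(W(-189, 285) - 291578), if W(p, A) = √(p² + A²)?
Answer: √(-291578 + 3*√12994) ≈ 539.66*I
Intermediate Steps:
W(p, A) = √(A² + p²)
√(W(-189, 285) - 291578) = √(√(285² + (-189)²) - 291578) = √(√(81225 + 35721) - 291578) = √(√116946 - 291578) = √(3*√12994 - 291578) = √(-291578 + 3*√12994)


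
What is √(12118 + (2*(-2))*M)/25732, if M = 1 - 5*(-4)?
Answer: √12034/25732 ≈ 0.0042632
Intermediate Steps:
M = 21 (M = 1 + 20 = 21)
√(12118 + (2*(-2))*M)/25732 = √(12118 + (2*(-2))*21)/25732 = √(12118 - 4*21)*(1/25732) = √(12118 - 84)*(1/25732) = √12034*(1/25732) = √12034/25732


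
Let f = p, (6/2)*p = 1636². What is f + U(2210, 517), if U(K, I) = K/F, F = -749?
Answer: 2004688874/2247 ≈ 8.9216e+5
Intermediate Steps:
U(K, I) = -K/749 (U(K, I) = K/(-749) = K*(-1/749) = -K/749)
p = 2676496/3 (p = (⅓)*1636² = (⅓)*2676496 = 2676496/3 ≈ 8.9217e+5)
f = 2676496/3 ≈ 8.9217e+5
f + U(2210, 517) = 2676496/3 - 1/749*2210 = 2676496/3 - 2210/749 = 2004688874/2247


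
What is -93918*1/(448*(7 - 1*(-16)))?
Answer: -46959/5152 ≈ -9.1147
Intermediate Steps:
-93918*1/(448*(7 - 1*(-16))) = -93918*1/(448*(7 + 16)) = -93918/(-32*23*(-14)) = -93918/((-736*(-14))) = -93918/10304 = -93918*1/10304 = -46959/5152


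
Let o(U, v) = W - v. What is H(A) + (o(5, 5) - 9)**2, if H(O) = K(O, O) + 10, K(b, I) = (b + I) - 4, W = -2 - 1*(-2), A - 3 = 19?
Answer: 246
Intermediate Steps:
A = 22 (A = 3 + 19 = 22)
W = 0 (W = -2 + 2 = 0)
o(U, v) = -v (o(U, v) = 0 - v = -v)
K(b, I) = -4 + I + b (K(b, I) = (I + b) - 4 = -4 + I + b)
H(O) = 6 + 2*O (H(O) = (-4 + O + O) + 10 = (-4 + 2*O) + 10 = 6 + 2*O)
H(A) + (o(5, 5) - 9)**2 = (6 + 2*22) + (-1*5 - 9)**2 = (6 + 44) + (-5 - 9)**2 = 50 + (-14)**2 = 50 + 196 = 246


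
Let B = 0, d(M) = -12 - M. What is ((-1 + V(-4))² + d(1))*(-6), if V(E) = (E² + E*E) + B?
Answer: -5688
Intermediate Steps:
V(E) = 2*E² (V(E) = (E² + E*E) + 0 = (E² + E²) + 0 = 2*E² + 0 = 2*E²)
((-1 + V(-4))² + d(1))*(-6) = ((-1 + 2*(-4)²)² + (-12 - 1*1))*(-6) = ((-1 + 2*16)² + (-12 - 1))*(-6) = ((-1 + 32)² - 13)*(-6) = (31² - 13)*(-6) = (961 - 13)*(-6) = 948*(-6) = -5688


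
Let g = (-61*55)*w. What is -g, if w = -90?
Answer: -301950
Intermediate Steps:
g = 301950 (g = -61*55*(-90) = -3355*(-90) = 301950)
-g = -1*301950 = -301950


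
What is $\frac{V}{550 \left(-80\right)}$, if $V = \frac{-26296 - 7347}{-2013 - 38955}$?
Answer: $- \frac{33643}{1802592000} \approx -1.8664 \cdot 10^{-5}$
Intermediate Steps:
$V = \frac{33643}{40968}$ ($V = - \frac{33643}{-40968} = \left(-33643\right) \left(- \frac{1}{40968}\right) = \frac{33643}{40968} \approx 0.8212$)
$\frac{V}{550 \left(-80\right)} = \frac{33643}{40968 \cdot 550 \left(-80\right)} = \frac{33643}{40968 \left(-44000\right)} = \frac{33643}{40968} \left(- \frac{1}{44000}\right) = - \frac{33643}{1802592000}$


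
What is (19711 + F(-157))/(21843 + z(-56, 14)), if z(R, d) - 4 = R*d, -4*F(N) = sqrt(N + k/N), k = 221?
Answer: 19711/21063 - I*sqrt(3904590)/13227564 ≈ 0.93581 - 0.00014939*I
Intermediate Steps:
F(N) = -sqrt(N + 221/N)/4
z(R, d) = 4 + R*d
(19711 + F(-157))/(21843 + z(-56, 14)) = (19711 - sqrt(-157 + 221/(-157))/4)/(21843 + (4 - 56*14)) = (19711 - sqrt(-157 + 221*(-1/157))/4)/(21843 + (4 - 784)) = (19711 - sqrt(-157 - 221/157)/4)/(21843 - 780) = (19711 - I*sqrt(3904590)/628)/21063 = (19711 - I*sqrt(3904590)/628)*(1/21063) = 19711/21063 - I*sqrt(3904590)/13227564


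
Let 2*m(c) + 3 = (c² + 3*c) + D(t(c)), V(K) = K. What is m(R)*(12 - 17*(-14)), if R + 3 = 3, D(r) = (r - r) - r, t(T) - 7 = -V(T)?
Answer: -1250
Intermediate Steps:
t(T) = 7 - T
D(r) = -r (D(r) = 0 - r = -r)
R = 0 (R = -3 + 3 = 0)
m(c) = -5 + c²/2 + 2*c (m(c) = -3/2 + ((c² + 3*c) - (7 - c))/2 = -3/2 + ((c² + 3*c) + (-7 + c))/2 = -3/2 + (-7 + c² + 4*c)/2 = -3/2 + (-7/2 + c²/2 + 2*c) = -5 + c²/2 + 2*c)
m(R)*(12 - 17*(-14)) = (-5 + (½)*0² + 2*0)*(12 - 17*(-14)) = (-5 + (½)*0 + 0)*(12 + 238) = (-5 + 0 + 0)*250 = -5*250 = -1250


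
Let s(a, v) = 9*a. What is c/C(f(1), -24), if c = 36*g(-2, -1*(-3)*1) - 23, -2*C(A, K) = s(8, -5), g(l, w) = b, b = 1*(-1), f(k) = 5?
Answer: 59/36 ≈ 1.6389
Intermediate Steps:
b = -1
g(l, w) = -1
C(A, K) = -36 (C(A, K) = -9*8/2 = -½*72 = -36)
c = -59 (c = 36*(-1) - 23 = -36 - 23 = -59)
c/C(f(1), -24) = -59/(-36) = -59*(-1/36) = 59/36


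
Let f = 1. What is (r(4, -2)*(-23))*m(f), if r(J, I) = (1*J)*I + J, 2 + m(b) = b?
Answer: -92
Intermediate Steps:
m(b) = -2 + b
r(J, I) = J + I*J (r(J, I) = J*I + J = I*J + J = J + I*J)
(r(4, -2)*(-23))*m(f) = ((4*(1 - 2))*(-23))*(-2 + 1) = ((4*(-1))*(-23))*(-1) = -4*(-23)*(-1) = 92*(-1) = -92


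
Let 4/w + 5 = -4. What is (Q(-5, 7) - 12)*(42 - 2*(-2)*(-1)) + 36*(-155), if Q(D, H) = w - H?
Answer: -56870/9 ≈ -6318.9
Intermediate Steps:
w = -4/9 (w = 4/(-5 - 4) = 4/(-9) = 4*(-1/9) = -4/9 ≈ -0.44444)
Q(D, H) = -4/9 - H
(Q(-5, 7) - 12)*(42 - 2*(-2)*(-1)) + 36*(-155) = ((-4/9 - 1*7) - 12)*(42 - 2*(-2)*(-1)) + 36*(-155) = ((-4/9 - 7) - 12)*(42 + 4*(-1)) - 5580 = (-67/9 - 12)*(42 - 4) - 5580 = -175/9*38 - 5580 = -6650/9 - 5580 = -56870/9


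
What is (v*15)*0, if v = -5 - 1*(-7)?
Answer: 0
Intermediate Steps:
v = 2 (v = -5 + 7 = 2)
(v*15)*0 = (2*15)*0 = 30*0 = 0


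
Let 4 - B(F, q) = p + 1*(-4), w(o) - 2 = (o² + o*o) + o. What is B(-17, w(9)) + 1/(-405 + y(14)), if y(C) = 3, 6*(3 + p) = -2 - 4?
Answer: 4823/402 ≈ 11.998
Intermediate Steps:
p = -4 (p = -3 + (-2 - 4)/6 = -3 + (⅙)*(-6) = -3 - 1 = -4)
w(o) = 2 + o + 2*o² (w(o) = 2 + ((o² + o*o) + o) = 2 + ((o² + o²) + o) = 2 + (2*o² + o) = 2 + (o + 2*o²) = 2 + o + 2*o²)
B(F, q) = 12 (B(F, q) = 4 - (-4 + 1*(-4)) = 4 - (-4 - 4) = 4 - 1*(-8) = 4 + 8 = 12)
B(-17, w(9)) + 1/(-405 + y(14)) = 12 + 1/(-405 + 3) = 12 + 1/(-402) = 12 - 1/402 = 4823/402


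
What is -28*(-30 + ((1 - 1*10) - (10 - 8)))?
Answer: 1148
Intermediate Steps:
-28*(-30 + ((1 - 1*10) - (10 - 8))) = -28*(-30 + ((1 - 10) - 1*2)) = -28*(-30 + (-9 - 2)) = -28*(-30 - 11) = -28*(-41) = 1148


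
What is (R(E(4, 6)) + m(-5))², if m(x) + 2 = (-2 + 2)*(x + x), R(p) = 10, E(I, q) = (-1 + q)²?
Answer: 64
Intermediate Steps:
m(x) = -2 (m(x) = -2 + (-2 + 2)*(x + x) = -2 + 0*(2*x) = -2 + 0 = -2)
(R(E(4, 6)) + m(-5))² = (10 - 2)² = 8² = 64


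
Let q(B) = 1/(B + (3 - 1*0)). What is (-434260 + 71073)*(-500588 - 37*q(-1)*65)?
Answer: 364487572647/2 ≈ 1.8224e+11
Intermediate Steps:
q(B) = 1/(3 + B) (q(B) = 1/(B + (3 + 0)) = 1/(B + 3) = 1/(3 + B))
(-434260 + 71073)*(-500588 - 37*q(-1)*65) = (-434260 + 71073)*(-500588 - 37/(3 - 1)*65) = -363187*(-500588 - 37/2*65) = -363187*(-500588 - 2405/2) = -363187*(-1003581/2) = 364487572647/2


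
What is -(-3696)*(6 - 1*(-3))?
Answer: 33264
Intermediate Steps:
-(-3696)*(6 - 1*(-3)) = -(-3696)*(6 + 3) = -(-3696)*9 = -1*(-33264) = 33264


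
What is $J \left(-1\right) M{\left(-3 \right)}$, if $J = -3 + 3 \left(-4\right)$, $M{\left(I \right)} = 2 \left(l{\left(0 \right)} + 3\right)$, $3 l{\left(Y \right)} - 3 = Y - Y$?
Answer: $120$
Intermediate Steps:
$l{\left(Y \right)} = 1$ ($l{\left(Y \right)} = 1 + \frac{Y - Y}{3} = 1 + \frac{1}{3} \cdot 0 = 1 + 0 = 1$)
$M{\left(I \right)} = 8$ ($M{\left(I \right)} = 2 \left(1 + 3\right) = 2 \cdot 4 = 8$)
$J = -15$ ($J = -3 - 12 = -15$)
$J \left(-1\right) M{\left(-3 \right)} = \left(-15\right) \left(-1\right) 8 = 15 \cdot 8 = 120$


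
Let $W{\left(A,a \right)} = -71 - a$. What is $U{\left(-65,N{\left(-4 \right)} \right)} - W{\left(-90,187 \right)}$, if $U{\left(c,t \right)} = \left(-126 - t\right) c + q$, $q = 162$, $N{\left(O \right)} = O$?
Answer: $8350$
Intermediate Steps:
$U{\left(c,t \right)} = 162 + c \left(-126 - t\right)$ ($U{\left(c,t \right)} = \left(-126 - t\right) c + 162 = c \left(-126 - t\right) + 162 = 162 + c \left(-126 - t\right)$)
$U{\left(-65,N{\left(-4 \right)} \right)} - W{\left(-90,187 \right)} = \left(162 - -8190 - \left(-65\right) \left(-4\right)\right) - \left(-71 - 187\right) = \left(162 + 8190 - 260\right) - \left(-71 - 187\right) = 8092 - -258 = 8092 + 258 = 8350$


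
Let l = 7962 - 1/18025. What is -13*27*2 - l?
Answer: -156168599/18025 ≈ -8664.0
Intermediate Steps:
l = 143515049/18025 (l = 7962 - 1*1/18025 = 7962 - 1/18025 = 143515049/18025 ≈ 7962.0)
-13*27*2 - l = -13*27*2 - 1*143515049/18025 = -351*2 - 143515049/18025 = -702 - 143515049/18025 = -156168599/18025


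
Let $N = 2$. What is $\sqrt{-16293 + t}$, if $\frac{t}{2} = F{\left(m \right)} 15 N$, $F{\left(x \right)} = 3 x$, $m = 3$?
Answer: $i \sqrt{15753} \approx 125.51 i$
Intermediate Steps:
$t = 540$ ($t = 2 \cdot 3 \cdot 3 \cdot 15 \cdot 2 = 2 \cdot 9 \cdot 15 \cdot 2 = 2 \cdot 135 \cdot 2 = 2 \cdot 270 = 540$)
$\sqrt{-16293 + t} = \sqrt{-16293 + 540} = \sqrt{-15753} = i \sqrt{15753}$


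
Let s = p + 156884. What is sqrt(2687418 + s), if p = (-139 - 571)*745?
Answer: 2*sqrt(578838) ≈ 1521.6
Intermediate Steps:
p = -528950 (p = -710*745 = -528950)
s = -372066 (s = -528950 + 156884 = -372066)
sqrt(2687418 + s) = sqrt(2687418 - 372066) = sqrt(2315352) = 2*sqrt(578838)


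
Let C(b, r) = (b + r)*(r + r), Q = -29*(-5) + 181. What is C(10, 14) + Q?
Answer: 998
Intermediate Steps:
Q = 326 (Q = 145 + 181 = 326)
C(b, r) = 2*r*(b + r) (C(b, r) = (b + r)*(2*r) = 2*r*(b + r))
C(10, 14) + Q = 2*14*(10 + 14) + 326 = 2*14*24 + 326 = 672 + 326 = 998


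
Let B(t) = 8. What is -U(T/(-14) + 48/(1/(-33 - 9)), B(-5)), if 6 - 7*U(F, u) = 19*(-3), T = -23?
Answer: -9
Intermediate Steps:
U(F, u) = 9 (U(F, u) = 6/7 - 19*(-3)/7 = 6/7 - 1/7*(-57) = 6/7 + 57/7 = 9)
-U(T/(-14) + 48/(1/(-33 - 9)), B(-5)) = -1*9 = -9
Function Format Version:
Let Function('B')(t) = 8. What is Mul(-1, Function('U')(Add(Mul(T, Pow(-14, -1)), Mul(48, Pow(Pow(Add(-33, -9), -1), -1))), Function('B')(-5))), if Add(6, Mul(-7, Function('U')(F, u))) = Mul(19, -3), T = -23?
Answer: -9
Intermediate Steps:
Function('U')(F, u) = 9 (Function('U')(F, u) = Add(Rational(6, 7), Mul(Rational(-1, 7), Mul(19, -3))) = Add(Rational(6, 7), Mul(Rational(-1, 7), -57)) = Add(Rational(6, 7), Rational(57, 7)) = 9)
Mul(-1, Function('U')(Add(Mul(T, Pow(-14, -1)), Mul(48, Pow(Pow(Add(-33, -9), -1), -1))), Function('B')(-5))) = Mul(-1, 9) = -9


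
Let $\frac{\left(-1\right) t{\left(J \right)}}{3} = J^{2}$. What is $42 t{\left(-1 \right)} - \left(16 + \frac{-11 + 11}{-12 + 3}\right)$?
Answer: $-142$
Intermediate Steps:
$t{\left(J \right)} = - 3 J^{2}$
$42 t{\left(-1 \right)} - \left(16 + \frac{-11 + 11}{-12 + 3}\right) = 42 \left(- 3 \left(-1\right)^{2}\right) - \left(16 + \frac{-11 + 11}{-12 + 3}\right) = 42 \left(\left(-3\right) 1\right) - \left(16 + \frac{0}{-9}\right) = 42 \left(-3\right) - \left(16 + 0 \left(- \frac{1}{9}\right)\right) = -126 - 16 = -142$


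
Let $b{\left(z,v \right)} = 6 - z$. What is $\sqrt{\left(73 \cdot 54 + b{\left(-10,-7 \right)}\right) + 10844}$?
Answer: $\sqrt{14802} \approx 121.66$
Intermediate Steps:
$\sqrt{\left(73 \cdot 54 + b{\left(-10,-7 \right)}\right) + 10844} = \sqrt{\left(73 \cdot 54 + \left(6 - -10\right)\right) + 10844} = \sqrt{\left(3942 + \left(6 + 10\right)\right) + 10844} = \sqrt{\left(3942 + 16\right) + 10844} = \sqrt{3958 + 10844} = \sqrt{14802}$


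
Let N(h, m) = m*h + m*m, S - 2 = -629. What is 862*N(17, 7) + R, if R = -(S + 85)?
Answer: 145358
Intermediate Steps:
S = -627 (S = 2 - 629 = -627)
N(h, m) = m**2 + h*m (N(h, m) = h*m + m**2 = m**2 + h*m)
R = 542 (R = -(-627 + 85) = -1*(-542) = 542)
862*N(17, 7) + R = 862*(7*(17 + 7)) + 542 = 862*(7*24) + 542 = 862*168 + 542 = 144816 + 542 = 145358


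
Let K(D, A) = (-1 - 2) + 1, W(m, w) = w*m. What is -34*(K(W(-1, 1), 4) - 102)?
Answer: 3536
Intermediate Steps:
W(m, w) = m*w
K(D, A) = -2 (K(D, A) = -3 + 1 = -2)
-34*(K(W(-1, 1), 4) - 102) = -34*(-2 - 102) = -34*(-104) = 3536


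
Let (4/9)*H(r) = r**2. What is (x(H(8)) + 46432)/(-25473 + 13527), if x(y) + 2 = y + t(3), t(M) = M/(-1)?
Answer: -46571/11946 ≈ -3.8985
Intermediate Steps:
H(r) = 9*r**2/4
t(M) = -M (t(M) = M*(-1) = -M)
x(y) = -5 + y (x(y) = -2 + (y - 1*3) = -2 + (y - 3) = -2 + (-3 + y) = -5 + y)
(x(H(8)) + 46432)/(-25473 + 13527) = ((-5 + (9/4)*8**2) + 46432)/(-25473 + 13527) = ((-5 + (9/4)*64) + 46432)/(-11946) = ((-5 + 144) + 46432)*(-1/11946) = (139 + 46432)*(-1/11946) = 46571*(-1/11946) = -46571/11946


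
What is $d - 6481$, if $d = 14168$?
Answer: $7687$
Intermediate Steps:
$d - 6481 = 14168 - 6481 = 7687$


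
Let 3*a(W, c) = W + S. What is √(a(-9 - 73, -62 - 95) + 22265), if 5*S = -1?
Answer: 38*√385/5 ≈ 149.12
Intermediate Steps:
S = -⅕ (S = (⅕)*(-1) = -⅕ ≈ -0.20000)
a(W, c) = -1/15 + W/3 (a(W, c) = (W - ⅕)/3 = (-⅕ + W)/3 = -1/15 + W/3)
√(a(-9 - 73, -62 - 95) + 22265) = √((-1/15 + (-9 - 73)/3) + 22265) = √((-1/15 + (⅓)*(-82)) + 22265) = √((-1/15 - 82/3) + 22265) = √(-137/5 + 22265) = √(111188/5) = 38*√385/5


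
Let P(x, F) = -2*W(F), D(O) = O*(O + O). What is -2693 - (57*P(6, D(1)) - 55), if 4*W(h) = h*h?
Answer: -2524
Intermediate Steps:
W(h) = h²/4 (W(h) = (h*h)/4 = h²/4)
D(O) = 2*O² (D(O) = O*(2*O) = 2*O²)
P(x, F) = -F²/2
-2693 - (57*P(6, D(1)) - 55) = -2693 - (57*(-(2*1²)²/2) - 55) = -2693 - (57*(-(2*1)²/2) - 55) = -2693 - (57*(-½*2²) - 55) = -2693 - (57*(-½*4) - 55) = -2693 - (57*(-2) - 55) = -2693 - (-114 - 55) = -2693 - 1*(-169) = -2693 + 169 = -2524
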